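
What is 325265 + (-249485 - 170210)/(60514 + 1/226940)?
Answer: 4466784339239365/13733047161 ≈ 3.2526e+5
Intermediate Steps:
325265 + (-249485 - 170210)/(60514 + 1/226940) = 325265 - 419695/(60514 + 1/226940) = 325265 - 419695/13733047161/226940 = 325265 - 419695*226940/13733047161 = 325265 - 95245583300/13733047161 = 4466784339239365/13733047161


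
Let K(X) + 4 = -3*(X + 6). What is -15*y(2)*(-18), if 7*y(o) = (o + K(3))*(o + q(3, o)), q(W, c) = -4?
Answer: 15660/7 ≈ 2237.1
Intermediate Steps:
K(X) = -22 - 3*X (K(X) = -4 - 3*(X + 6) = -4 - 3*(6 + X) = -4 + (-18 - 3*X) = -22 - 3*X)
y(o) = (-31 + o)*(-4 + o)/7 (y(o) = ((o + (-22 - 3*3))*(o - 4))/7 = ((o + (-22 - 9))*(-4 + o))/7 = ((o - 31)*(-4 + o))/7 = ((-31 + o)*(-4 + o))/7 = (-31 + o)*(-4 + o)/7)
-15*y(2)*(-18) = -15*(124/7 - 5*2 + (⅐)*2²)*(-18) = -15*(124/7 - 10 + (⅐)*4)*(-18) = -15*(124/7 - 10 + 4/7)*(-18) = -15*58/7*(-18) = -870/7*(-18) = 15660/7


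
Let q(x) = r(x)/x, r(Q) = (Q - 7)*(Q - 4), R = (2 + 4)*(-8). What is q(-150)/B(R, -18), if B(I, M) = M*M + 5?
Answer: -1727/3525 ≈ -0.48993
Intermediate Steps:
R = -48 (R = 6*(-8) = -48)
r(Q) = (-7 + Q)*(-4 + Q)
q(x) = (28 + x² - 11*x)/x
B(I, M) = 5 + M² (B(I, M) = M² + 5 = 5 + M²)
q(-150)/B(R, -18) = (-11 - 150 + 28/(-150))/(5 + (-18)²) = (-11 - 150 + 28*(-1/150))/(5 + 324) = (-11 - 150 - 14/75)/329 = -12089/75*1/329 = -1727/3525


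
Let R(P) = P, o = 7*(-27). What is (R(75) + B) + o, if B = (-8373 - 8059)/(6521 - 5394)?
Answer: -144910/1127 ≈ -128.58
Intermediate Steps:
o = -189
B = -16432/1127 ≈ -14.580
(R(75) + B) + o = (75 - 16432/1127) - 189 = 68093/1127 - 189 = -144910/1127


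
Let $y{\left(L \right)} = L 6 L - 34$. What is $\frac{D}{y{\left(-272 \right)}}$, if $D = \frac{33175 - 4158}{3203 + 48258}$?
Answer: $\frac{29017}{22841994070} \approx 1.2703 \cdot 10^{-6}$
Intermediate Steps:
$D = \frac{29017}{51461} \approx 0.56386$
$y{\left(L \right)} = -34 + 6 L^{2}$ ($y{\left(L \right)} = 6 L L - 34 = 6 L^{2} - 34 = -34 + 6 L^{2}$)
$\frac{D}{y{\left(-272 \right)}} = \frac{29017}{51461 \left(-34 + 6 \left(-272\right)^{2}\right)} = \frac{29017}{51461 \left(-34 + 6 \cdot 73984\right)} = \frac{29017}{51461 \left(-34 + 443904\right)} = \frac{29017}{51461 \cdot 443870} = \frac{29017}{51461} \cdot \frac{1}{443870} = \frac{29017}{22841994070}$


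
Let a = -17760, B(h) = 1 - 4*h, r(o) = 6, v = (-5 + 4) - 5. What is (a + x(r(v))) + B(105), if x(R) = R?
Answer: -18173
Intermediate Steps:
v = -6 (v = -1 - 5 = -6)
(a + x(r(v))) + B(105) = (-17760 + 6) + (1 - 4*105) = -17754 + (1 - 420) = -17754 - 419 = -18173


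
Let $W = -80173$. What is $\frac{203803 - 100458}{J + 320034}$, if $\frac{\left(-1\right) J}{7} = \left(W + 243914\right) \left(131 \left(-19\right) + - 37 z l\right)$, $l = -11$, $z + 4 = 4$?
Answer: $\frac{103345}{2853179477} \approx 3.6221 \cdot 10^{-5}$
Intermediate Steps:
$z = 0$ ($z = -4 + 4 = 0$)
$J = 2852859443$ ($J = - 7 \left(-80173 + 243914\right) \left(131 \left(-19\right) + \left(-37\right) 0 \left(-11\right)\right) = - 7 \cdot 163741 \left(-2489 + 0 \left(-11\right)\right) = - 7 \cdot 163741 \left(-2489 + 0\right) = - 7 \cdot 163741 \left(-2489\right) = \left(-7\right) \left(-407551349\right) = 2852859443$)
$\frac{203803 - 100458}{J + 320034} = \frac{203803 - 100458}{2852859443 + 320034} = \frac{103345}{2853179477}$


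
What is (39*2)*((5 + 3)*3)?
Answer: 1872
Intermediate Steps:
(39*2)*((5 + 3)*3) = 78*(8*3) = 78*24 = 1872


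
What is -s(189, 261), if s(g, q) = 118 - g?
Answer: 71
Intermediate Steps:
-s(189, 261) = -(118 - 1*189) = -(118 - 189) = -1*(-71) = 71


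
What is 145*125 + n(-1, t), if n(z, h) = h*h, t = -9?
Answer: 18206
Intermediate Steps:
n(z, h) = h²
145*125 + n(-1, t) = 145*125 + (-9)² = 18125 + 81 = 18206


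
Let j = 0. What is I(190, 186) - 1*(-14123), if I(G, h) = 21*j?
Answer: 14123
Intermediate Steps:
I(G, h) = 0 (I(G, h) = 21*0 = 0)
I(190, 186) - 1*(-14123) = 0 - 1*(-14123) = 0 + 14123 = 14123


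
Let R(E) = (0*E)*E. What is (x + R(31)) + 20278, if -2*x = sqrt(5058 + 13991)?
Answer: 20278 - sqrt(19049)/2 ≈ 20209.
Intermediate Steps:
x = -sqrt(19049)/2 (x = -sqrt(5058 + 13991)/2 = -sqrt(19049)/2 ≈ -69.009)
R(E) = 0 (R(E) = 0*E = 0)
(x + R(31)) + 20278 = (-sqrt(19049)/2 + 0) + 20278 = -sqrt(19049)/2 + 20278 = 20278 - sqrt(19049)/2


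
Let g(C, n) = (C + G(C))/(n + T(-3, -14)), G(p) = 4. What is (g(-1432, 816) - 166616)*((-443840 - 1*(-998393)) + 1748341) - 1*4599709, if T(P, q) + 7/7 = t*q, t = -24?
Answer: -441646116493995/1151 ≈ -3.8371e+11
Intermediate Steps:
T(P, q) = -1 - 24*q
g(C, n) = (4 + C)/(335 + n) (g(C, n) = (C + 4)/(n + (-1 - 24*(-14))) = (4 + C)/(n + (-1 + 336)) = (4 + C)/(n + 335) = (4 + C)/(335 + n))
(g(-1432, 816) - 166616)*((-443840 - 1*(-998393)) + 1748341) - 1*4599709 = ((4 - 1432)/(335 + 816) - 166616)*((-443840 - 1*(-998393)) + 1748341) - 1*4599709 = (-1428/1151 - 166616)*((-443840 + 998393) + 1748341) - 4599709 = ((1/1151)*(-1428) - 166616)*(554553 + 1748341) - 4599709 = (-1428/1151 - 166616)*2302894 - 4599709 = -191776444/1151*2302894 - 4599709 = -441640822228936/1151 - 4599709 = -441646116493995/1151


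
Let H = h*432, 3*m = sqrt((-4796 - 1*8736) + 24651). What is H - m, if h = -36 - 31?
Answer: -28944 - sqrt(11119)/3 ≈ -28979.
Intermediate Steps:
h = -67
m = sqrt(11119)/3 (m = sqrt((-4796 - 1*8736) + 24651)/3 = sqrt((-4796 - 8736) + 24651)/3 = sqrt(-13532 + 24651)/3 = sqrt(11119)/3 ≈ 35.149)
H = -28944 (H = -67*432 = -28944)
H - m = -28944 - sqrt(11119)/3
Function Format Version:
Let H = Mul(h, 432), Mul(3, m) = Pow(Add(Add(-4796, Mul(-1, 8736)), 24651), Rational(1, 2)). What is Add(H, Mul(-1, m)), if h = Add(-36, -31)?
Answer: Add(-28944, Mul(Rational(-1, 3), Pow(11119, Rational(1, 2)))) ≈ -28979.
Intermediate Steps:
h = -67
m = Mul(Rational(1, 3), Pow(11119, Rational(1, 2))) (m = Mul(Rational(1, 3), Pow(Add(Add(-4796, Mul(-1, 8736)), 24651), Rational(1, 2))) = Mul(Rational(1, 3), Pow(Add(Add(-4796, -8736), 24651), Rational(1, 2))) = Mul(Rational(1, 3), Pow(Add(-13532, 24651), Rational(1, 2))) = Mul(Rational(1, 3), Pow(11119, Rational(1, 2))) ≈ 35.149)
H = -28944 (H = Mul(-67, 432) = -28944)
Add(H, Mul(-1, m)) = Add(-28944, Mul(-1, Mul(Rational(1, 3), Pow(11119, Rational(1, 2))))) = Add(-28944, Mul(Rational(-1, 3), Pow(11119, Rational(1, 2))))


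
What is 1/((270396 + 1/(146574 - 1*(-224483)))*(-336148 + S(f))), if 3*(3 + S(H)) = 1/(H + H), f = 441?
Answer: -981816822/89241145992016787285 ≈ -1.1002e-11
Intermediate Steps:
S(H) = -3 + 1/(6*H) (S(H) = -3 + 1/(3*(H + H)) = -3 + 1/(3*((2*H))) = -3 + (1/(2*H))/3 = -3 + 1/(6*H))
1/((270396 + 1/(146574 - 1*(-224483)))*(-336148 + S(f))) = 1/((270396 + 1/(146574 - 1*(-224483)))*(-336148 + (-3 + (⅙)/441))) = 1/((270396 + 1/(146574 + 224483))*(-336148 + (-3 + (⅙)*(1/441)))) = 1/((270396 + 1/371057)*(-336148 + (-3 + 1/2646))) = 1/((270396 + 1/371057)*(-336148 - 7937/2646)) = 1/((100332328573/371057)*(-889455545/2646)) = 1/(-89241145992016787285/981816822) = -981816822/89241145992016787285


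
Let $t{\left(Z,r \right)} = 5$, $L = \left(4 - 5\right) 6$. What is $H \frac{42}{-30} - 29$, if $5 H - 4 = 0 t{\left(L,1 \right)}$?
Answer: $- \frac{753}{25} \approx -30.12$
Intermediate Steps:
$L = -6$ ($L = \left(-1\right) 6 = -6$)
$H = \frac{4}{5}$ ($H = \frac{4}{5} + \frac{0 \cdot 5}{5} = \frac{4}{5} + \frac{1}{5} \cdot 0 = \frac{4}{5} + 0 = \frac{4}{5} \approx 0.8$)
$H \frac{42}{-30} - 29 = \frac{4 \frac{42}{-30}}{5} - 29 = \frac{4 \cdot 42 \left(- \frac{1}{30}\right)}{5} - 29 = \frac{4}{5} \left(- \frac{7}{5}\right) - 29 = - \frac{28}{25} - 29 = - \frac{753}{25}$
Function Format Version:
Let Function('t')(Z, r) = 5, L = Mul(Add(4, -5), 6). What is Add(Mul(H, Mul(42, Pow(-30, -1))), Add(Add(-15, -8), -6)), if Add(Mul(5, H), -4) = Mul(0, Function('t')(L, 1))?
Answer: Rational(-753, 25) ≈ -30.120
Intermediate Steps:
L = -6 (L = Mul(-1, 6) = -6)
H = Rational(4, 5) (H = Add(Rational(4, 5), Mul(Rational(1, 5), Mul(0, 5))) = Add(Rational(4, 5), Mul(Rational(1, 5), 0)) = Add(Rational(4, 5), 0) = Rational(4, 5) ≈ 0.80000)
Add(Mul(H, Mul(42, Pow(-30, -1))), Add(Add(-15, -8), -6)) = Add(Mul(Rational(4, 5), Mul(42, Pow(-30, -1))), Add(Add(-15, -8), -6)) = Add(Mul(Rational(4, 5), Mul(42, Rational(-1, 30))), Add(-23, -6)) = Add(Mul(Rational(4, 5), Rational(-7, 5)), -29) = Add(Rational(-28, 25), -29) = Rational(-753, 25)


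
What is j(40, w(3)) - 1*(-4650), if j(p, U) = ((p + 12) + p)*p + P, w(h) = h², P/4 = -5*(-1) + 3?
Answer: 8362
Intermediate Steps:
P = 32 (P = 4*(-5*(-1) + 3) = 4*(5 + 3) = 4*8 = 32)
j(p, U) = 32 + p*(12 + 2*p) (j(p, U) = ((p + 12) + p)*p + 32 = ((12 + p) + p)*p + 32 = (12 + 2*p)*p + 32 = p*(12 + 2*p) + 32 = 32 + p*(12 + 2*p))
j(40, w(3)) - 1*(-4650) = (32 + 2*40² + 12*40) - 1*(-4650) = (32 + 2*1600 + 480) + 4650 = (32 + 3200 + 480) + 4650 = 3712 + 4650 = 8362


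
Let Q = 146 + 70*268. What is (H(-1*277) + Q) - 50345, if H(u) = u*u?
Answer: 45290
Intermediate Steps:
H(u) = u²
Q = 18906 (Q = 146 + 18760 = 18906)
(H(-1*277) + Q) - 50345 = ((-1*277)² + 18906) - 50345 = ((-277)² + 18906) - 50345 = (76729 + 18906) - 50345 = 95635 - 50345 = 45290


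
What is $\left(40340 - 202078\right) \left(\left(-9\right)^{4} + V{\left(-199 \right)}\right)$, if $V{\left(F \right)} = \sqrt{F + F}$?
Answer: $-1061163018 - 161738 i \sqrt{398} \approx -1.0612 \cdot 10^{9} - 3.2267 \cdot 10^{6} i$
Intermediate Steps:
$V{\left(F \right)} = \sqrt{2} \sqrt{F}$ ($V{\left(F \right)} = \sqrt{2 F} = \sqrt{2} \sqrt{F}$)
$\left(40340 - 202078\right) \left(\left(-9\right)^{4} + V{\left(-199 \right)}\right) = \left(40340 - 202078\right) \left(\left(-9\right)^{4} + \sqrt{2} \sqrt{-199}\right) = - 161738 \left(6561 + \sqrt{2} i \sqrt{199}\right) = - 161738 \left(6561 + i \sqrt{398}\right) = -1061163018 - 161738 i \sqrt{398}$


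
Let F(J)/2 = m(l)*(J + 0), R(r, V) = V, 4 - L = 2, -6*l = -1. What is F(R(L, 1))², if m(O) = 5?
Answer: 100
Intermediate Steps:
l = ⅙ (l = -⅙*(-1) = ⅙ ≈ 0.16667)
L = 2 (L = 4 - 1*2 = 4 - 2 = 2)
F(J) = 10*J (F(J) = 2*(5*(J + 0)) = 2*(5*J) = 10*J)
F(R(L, 1))² = (10*1)² = 10² = 100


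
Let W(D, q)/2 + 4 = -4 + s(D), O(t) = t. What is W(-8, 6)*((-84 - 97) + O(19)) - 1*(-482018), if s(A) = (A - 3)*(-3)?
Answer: 473918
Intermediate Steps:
s(A) = 9 - 3*A (s(A) = (-3 + A)*(-3) = 9 - 3*A)
W(D, q) = 2 - 6*D (W(D, q) = -8 + 2*(-4 + (9 - 3*D)) = -8 + 2*(5 - 3*D) = -8 + (10 - 6*D) = 2 - 6*D)
W(-8, 6)*((-84 - 97) + O(19)) - 1*(-482018) = (2 - 6*(-8))*((-84 - 97) + 19) - 1*(-482018) = (2 + 48)*(-181 + 19) + 482018 = 50*(-162) + 482018 = -8100 + 482018 = 473918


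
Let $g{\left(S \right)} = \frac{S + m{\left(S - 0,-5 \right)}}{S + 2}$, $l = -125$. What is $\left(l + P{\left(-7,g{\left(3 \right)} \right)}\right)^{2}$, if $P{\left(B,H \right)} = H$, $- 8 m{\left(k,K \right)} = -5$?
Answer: $\frac{24710841}{1600} \approx 15444.0$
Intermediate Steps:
$m{\left(k,K \right)} = \frac{5}{8}$ ($m{\left(k,K \right)} = \left(- \frac{1}{8}\right) \left(-5\right) = \frac{5}{8}$)
$g{\left(S \right)} = \frac{\frac{5}{8} + S}{2 + S}$ ($g{\left(S \right)} = \frac{S + \frac{5}{8}}{S + 2} = \frac{\frac{5}{8} + S}{2 + S}$)
$\left(l + P{\left(-7,g{\left(3 \right)} \right)}\right)^{2} = \left(-125 + \frac{\frac{5}{8} + 3}{2 + 3}\right)^{2} = \left(-125 + \frac{1}{5} \cdot \frac{29}{8}\right)^{2} = \left(-125 + \frac{29}{40}\right)^{2} = \left(- \frac{4971}{40}\right)^{2} = \frac{24710841}{1600}$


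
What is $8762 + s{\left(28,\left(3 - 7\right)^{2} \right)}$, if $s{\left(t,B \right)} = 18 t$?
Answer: $9266$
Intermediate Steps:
$8762 + s{\left(28,\left(3 - 7\right)^{2} \right)} = 8762 + 18 \cdot 28 = 8762 + 504 = 9266$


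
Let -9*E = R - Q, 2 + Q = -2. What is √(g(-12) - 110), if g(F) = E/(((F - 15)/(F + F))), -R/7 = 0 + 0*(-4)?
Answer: I*√8942/9 ≈ 10.507*I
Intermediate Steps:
Q = -4 (Q = -2 - 2 = -4)
R = 0 (R = -7*(0 + 0*(-4)) = -7*(0 + 0) = -7*0 = 0)
E = -4/9 (E = -(0 - 1*(-4))/9 = -(0 + 4)/9 = -⅑*4 = -4/9 ≈ -0.44444)
g(F) = -8*F/(9*(-15 + F)) (g(F) = -4*(F + F)/(F - 15)/9 = -4*2*F/(-15 + F)/9 = -8*F/(9*(-15 + F)))
√(g(-12) - 110) = √(-8*(-12)/(-135 + 9*(-12)) - 110) = √(-8*(-12)/(-135 - 108) - 110) = √(-8*(-12)/(-243) - 110) = √(-8*(-12)*(-1/243) - 110) = √(-32/81 - 110) = √(-8942/81) = I*√8942/9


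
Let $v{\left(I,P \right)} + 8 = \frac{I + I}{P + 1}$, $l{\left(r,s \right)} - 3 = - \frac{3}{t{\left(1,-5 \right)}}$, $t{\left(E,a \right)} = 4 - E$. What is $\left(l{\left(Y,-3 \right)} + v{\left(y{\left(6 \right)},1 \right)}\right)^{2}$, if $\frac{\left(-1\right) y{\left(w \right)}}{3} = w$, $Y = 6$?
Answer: $576$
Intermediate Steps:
$y{\left(w \right)} = - 3 w$
$l{\left(r,s \right)} = 2$ ($l{\left(r,s \right)} = 3 - \frac{3}{4 - 1} = 3 - \frac{3}{3} = 3 - 1 = 2$)
$v{\left(I,P \right)} = -8 + \frac{2 I}{1 + P}$ ($v{\left(I,P \right)} = -8 + \frac{I + I}{P + 1} = -8 + \frac{2 I}{1 + P}$)
$\left(l{\left(Y,-3 \right)} + v{\left(y{\left(6 \right)},1 \right)}\right)^{2} = \left(2 + \frac{2 \left(-4 - 18 - 4\right)}{1 + 1}\right)^{2} = \left(2 + \frac{2 \left(-4 - 18 - 4\right)}{2}\right)^{2} = \left(2 + 2 \cdot \frac{1}{2} \left(-26\right)\right)^{2} = \left(2 - 26\right)^{2} = \left(-24\right)^{2} = 576$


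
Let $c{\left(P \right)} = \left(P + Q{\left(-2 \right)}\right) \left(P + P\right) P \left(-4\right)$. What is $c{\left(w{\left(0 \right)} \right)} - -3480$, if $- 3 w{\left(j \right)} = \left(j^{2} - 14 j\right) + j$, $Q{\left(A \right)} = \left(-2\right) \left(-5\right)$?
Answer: $3480$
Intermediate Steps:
$Q{\left(A \right)} = 10$
$w{\left(j \right)} = - \frac{j^{2}}{3} + \frac{13 j}{3}$ ($w{\left(j \right)} = - \frac{\left(j^{2} - 14 j\right) + j}{3} = - \frac{j^{2} - 13 j}{3} = - \frac{j^{2}}{3} + \frac{13 j}{3}$)
$c{\left(P \right)} = - 8 P^{2} \left(10 + P\right)$ ($c{\left(P \right)} = \left(P + 10\right) \left(P + P\right) P \left(-4\right) = \left(10 + P\right) 2 P P \left(-4\right) = 2 P \left(10 + P\right) P \left(-4\right) = 2 P^{2} \left(10 + P\right) \left(-4\right) = - 8 P^{2} \left(10 + P\right)$)
$c{\left(w{\left(0 \right)} \right)} - -3480 = 8 \left(\frac{1}{3} \cdot 0 \left(13 - 0\right)\right)^{2} \left(-10 - \frac{1}{3} \cdot 0 \left(13 - 0\right)\right) - -3480 = 8 \left(\frac{1}{3} \cdot 0 \left(13 + 0\right)\right)^{2} \left(-10 - \frac{1}{3} \cdot 0 \left(13 + 0\right)\right) + 3480 = 8 \left(\frac{1}{3} \cdot 0 \cdot 13\right)^{2} \left(-10 - \frac{1}{3} \cdot 0 \cdot 13\right) + 3480 = 8 \cdot 0^{2} \left(-10 - 0\right) + 3480 = 8 \cdot 0 \left(-10 + 0\right) + 3480 = 8 \cdot 0 \left(-10\right) + 3480 = 0 + 3480 = 3480$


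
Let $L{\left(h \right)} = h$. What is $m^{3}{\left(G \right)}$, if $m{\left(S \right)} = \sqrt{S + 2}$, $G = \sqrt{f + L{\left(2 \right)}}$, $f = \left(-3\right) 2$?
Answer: $2 \sqrt{2} \left(1 + i\right)^{\frac{3}{2}} \approx 1.8204 + 4.3947 i$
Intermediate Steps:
$f = -6$
$G = 2 i$ ($G = \sqrt{-6 + 2} = \sqrt{-4} = 2 i \approx 2.0 i$)
$m{\left(S \right)} = \sqrt{2 + S}$
$m^{3}{\left(G \right)} = \left(\sqrt{2 + 2 i}\right)^{3} = \left(2 + 2 i\right)^{\frac{3}{2}}$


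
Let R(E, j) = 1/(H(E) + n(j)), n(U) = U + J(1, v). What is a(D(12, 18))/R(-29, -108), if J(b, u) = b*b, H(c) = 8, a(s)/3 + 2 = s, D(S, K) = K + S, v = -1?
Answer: -8316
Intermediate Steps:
a(s) = -6 + 3*s
J(b, u) = b²
n(U) = 1 + U (n(U) = U + 1² = U + 1 = 1 + U)
R(E, j) = 1/(9 + j) (R(E, j) = 1/(8 + (1 + j)) = 1/(9 + j))
a(D(12, 18))/R(-29, -108) = (-6 + 3*(18 + 12))/(1/(9 - 108)) = (-6 + 3*30)/(1/(-99)) = (-6 + 90)/(-1/99) = 84*(-99) = -8316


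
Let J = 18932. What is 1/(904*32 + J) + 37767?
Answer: 1807528621/47860 ≈ 37767.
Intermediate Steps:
1/(904*32 + J) + 37767 = 1/(904*32 + 18932) + 37767 = 1/(28928 + 18932) + 37767 = 1/47860 + 37767 = 1807528621/47860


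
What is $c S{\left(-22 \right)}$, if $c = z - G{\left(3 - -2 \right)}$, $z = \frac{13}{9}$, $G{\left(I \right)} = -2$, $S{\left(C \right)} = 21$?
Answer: $\frac{217}{3} \approx 72.333$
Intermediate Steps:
$z = \frac{13}{9}$ ($z = 13 \cdot \frac{1}{9} = \frac{13}{9} \approx 1.4444$)
$c = \frac{31}{9}$ ($c = \frac{13}{9} - -2 = \frac{13}{9} + 2 = \frac{31}{9} \approx 3.4444$)
$c S{\left(-22 \right)} = \frac{31}{9} \cdot 21 = \frac{217}{3}$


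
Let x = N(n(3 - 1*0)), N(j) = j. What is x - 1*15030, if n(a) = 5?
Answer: -15025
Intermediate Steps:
x = 5
x - 1*15030 = 5 - 1*15030 = 5 - 15030 = -15025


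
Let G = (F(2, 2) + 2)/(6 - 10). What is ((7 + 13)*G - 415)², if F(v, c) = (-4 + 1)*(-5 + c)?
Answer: 220900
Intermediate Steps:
F(v, c) = 15 - 3*c (F(v, c) = -3*(-5 + c) = 15 - 3*c)
G = -11/4 (G = ((15 - 3*2) + 2)/(6 - 10) = ((15 - 6) + 2)/(-4) = (9 + 2)*(-¼) = 11*(-¼) = -11/4 ≈ -2.7500)
((7 + 13)*G - 415)² = ((7 + 13)*(-11/4) - 415)² = (20*(-11/4) - 415)² = (-55 - 415)² = (-470)² = 220900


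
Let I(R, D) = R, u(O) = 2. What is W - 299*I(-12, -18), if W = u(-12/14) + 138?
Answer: 3728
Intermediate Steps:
W = 140 (W = 2 + 138 = 140)
W - 299*I(-12, -18) = 140 - 299*(-12) = 140 + 3588 = 3728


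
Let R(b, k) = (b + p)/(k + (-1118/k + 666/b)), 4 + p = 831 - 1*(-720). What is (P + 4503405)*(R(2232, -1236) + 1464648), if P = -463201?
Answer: 279969942988142399664/47312485 ≈ 5.9175e+12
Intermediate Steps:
p = 1547 (p = -4 + (831 - 1*(-720)) = -4 + (831 + 720) = -4 + 1551 = 1547)
R(b, k) = (1547 + b)/(k - 1118/k + 666/b) (R(b, k) = (b + 1547)/(k + (-1118/k + 666/b)) = (1547 + b)/(k - 1118/k + 666/b))
(P + 4503405)*(R(2232, -1236) + 1464648) = (-463201 + 4503405)*(2232*(-1236)*(1547 + 2232)/(-1118*2232 + 666*(-1236) + 2232*(-1236)²) + 1464648) = 4040204*(2232*(-1236)*3779/(-2495376 - 823176 + 2232*1527696) + 1464648) = 4040204*(2232*(-1236)*3779/(-2495376 - 823176 + 3409817472) + 1464648) = 4040204*(2232*(-1236)*3779/3406498920 + 1464648) = 4040204*(2232*(-1236)*(1/3406498920)*3779 + 1464648) = 4040204*(-144796164/47312485 + 1464648) = 4040204*(69295991734116/47312485) = 279969942988142399664/47312485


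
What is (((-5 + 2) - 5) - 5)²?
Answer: 169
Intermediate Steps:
(((-5 + 2) - 5) - 5)² = ((-3 - 5) - 5)² = (-8 - 5)² = (-13)² = 169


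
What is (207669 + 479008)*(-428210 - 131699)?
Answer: -384476632393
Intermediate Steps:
(207669 + 479008)*(-428210 - 131699) = 686677*(-559909) = -384476632393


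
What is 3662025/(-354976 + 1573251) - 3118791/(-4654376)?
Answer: 833759455077/226812396856 ≈ 3.6760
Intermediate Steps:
3662025/(-354976 + 1573251) - 3118791/(-4654376) = 3662025/1218275 - 3118791*(-1/4654376) = 3662025*(1/1218275) + 3118791/4654376 = 146481/48731 + 3118791/4654376 = 833759455077/226812396856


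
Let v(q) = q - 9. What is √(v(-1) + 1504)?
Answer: 3*√166 ≈ 38.652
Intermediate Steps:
v(q) = -9 + q
√(v(-1) + 1504) = √((-9 - 1) + 1504) = √(-10 + 1504) = √1494 = 3*√166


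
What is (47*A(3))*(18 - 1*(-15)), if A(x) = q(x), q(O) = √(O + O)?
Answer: 1551*√6 ≈ 3799.2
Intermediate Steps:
q(O) = √2*√O (q(O) = √(2*O) = √2*√O)
A(x) = √2*√x
(47*A(3))*(18 - 1*(-15)) = (47*(√2*√3))*(18 - 1*(-15)) = (47*√6)*(18 + 15) = (47*√6)*33 = 1551*√6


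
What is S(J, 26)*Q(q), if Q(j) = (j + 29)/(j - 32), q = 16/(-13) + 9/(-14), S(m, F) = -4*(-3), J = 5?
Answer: -19748/2055 ≈ -9.6097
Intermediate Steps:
S(m, F) = 12
q = -341/182 (q = 16*(-1/13) + 9*(-1/14) = -16/13 - 9/14 = -341/182 ≈ -1.8736)
Q(j) = (29 + j)/(-32 + j)
S(J, 26)*Q(q) = 12*((29 - 341/182)/(-32 - 341/182)) = 12*((4937/182)/(-6165/182)) = 12*(-182/6165*4937/182) = 12*(-4937/6165) = -19748/2055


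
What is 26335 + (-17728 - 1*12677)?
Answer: -4070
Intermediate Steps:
26335 + (-17728 - 1*12677) = 26335 + (-17728 - 12677) = 26335 - 30405 = -4070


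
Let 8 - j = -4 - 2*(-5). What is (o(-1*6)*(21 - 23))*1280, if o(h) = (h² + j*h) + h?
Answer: -46080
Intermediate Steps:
j = 2 (j = 8 - (-4 - 2*(-5)) = 8 - (-4 + 10) = 8 - 1*6 = 8 - 6 = 2)
o(h) = h² + 3*h (o(h) = (h² + 2*h) + h = h² + 3*h)
(o(-1*6)*(21 - 23))*1280 = (((-1*6)*(3 - 1*6))*(21 - 23))*1280 = (-6*(3 - 6)*(-2))*1280 = (-6*(-3)*(-2))*1280 = (18*(-2))*1280 = -36*1280 = -46080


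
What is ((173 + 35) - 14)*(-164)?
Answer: -31816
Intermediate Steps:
((173 + 35) - 14)*(-164) = (208 - 14)*(-164) = 194*(-164) = -31816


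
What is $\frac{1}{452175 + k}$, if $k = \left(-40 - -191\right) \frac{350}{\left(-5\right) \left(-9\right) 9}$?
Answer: $\frac{81}{36636745} \approx 2.2109 \cdot 10^{-6}$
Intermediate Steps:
$k = \frac{10570}{81}$ ($k = \left(-40 + 191\right) \frac{350}{45 \cdot 9} = 151 \cdot \frac{350}{405} = 151 \cdot 350 \cdot \frac{1}{405} = 151 \cdot \frac{70}{81} = \frac{10570}{81} \approx 130.49$)
$\frac{1}{452175 + k} = \frac{1}{452175 + \frac{10570}{81}} = \frac{1}{\frac{36636745}{81}} = \frac{81}{36636745}$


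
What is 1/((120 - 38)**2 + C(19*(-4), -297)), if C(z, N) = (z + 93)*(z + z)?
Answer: 1/4140 ≈ 0.00024155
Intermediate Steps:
C(z, N) = 2*z*(93 + z) (C(z, N) = (93 + z)*(2*z) = 2*z*(93 + z))
1/((120 - 38)**2 + C(19*(-4), -297)) = 1/((120 - 38)**2 + 2*(19*(-4))*(93 + 19*(-4))) = 1/(82**2 + 2*(-76)*(93 - 76)) = 1/(6724 + 2*(-76)*17) = 1/(6724 - 2584) = 1/4140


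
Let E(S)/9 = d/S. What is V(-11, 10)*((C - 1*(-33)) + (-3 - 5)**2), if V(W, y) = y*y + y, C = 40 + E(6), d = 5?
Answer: 15895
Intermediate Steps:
E(S) = 45/S (E(S) = 9*(5/S) = 45/S)
C = 95/2 (C = 40 + 45/6 = 40 + 45*(1/6) = 40 + 15/2 = 95/2 ≈ 47.500)
V(W, y) = y + y**2 (V(W, y) = y**2 + y = y + y**2)
V(-11, 10)*((C - 1*(-33)) + (-3 - 5)**2) = (10*(1 + 10))*((95/2 - 1*(-33)) + (-3 - 5)**2) = (10*11)*((95/2 + 33) + (-8)**2) = 110*(161/2 + 64) = 110*(289/2) = 15895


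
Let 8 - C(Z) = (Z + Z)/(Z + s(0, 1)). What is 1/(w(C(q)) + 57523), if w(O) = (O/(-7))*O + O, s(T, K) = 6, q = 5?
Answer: 847/48721903 ≈ 1.7384e-5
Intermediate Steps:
C(Z) = 8 - 2*Z/(6 + Z) (C(Z) = 8 - (Z + Z)/(Z + 6) = 8 - 2*Z/(6 + Z))
w(O) = O - O**2/7 (w(O) = (O*(-1/7))*O + O = (-O/7)*O + O = -O**2/7 + O = O - O**2/7)
1/(w(C(q)) + 57523) = 1/((6*(8 + 5)/(6 + 5))*(7 - 6*(8 + 5)/(6 + 5))/7 + 57523) = 1/((6*13/11)*(7 - 6*13/11)/7 + 57523) = 1/((6*(1/11)*13)*(7 - 6*13/11)/7 + 57523) = 1/((1/7)*(78/11)*(7 - 1*78/11) + 57523) = 1/((1/7)*(78/11)*(7 - 78/11) + 57523) = 1/((1/7)*(78/11)*(-1/11) + 57523) = 1/(-78/847 + 57523) = 1/(48721903/847) = 847/48721903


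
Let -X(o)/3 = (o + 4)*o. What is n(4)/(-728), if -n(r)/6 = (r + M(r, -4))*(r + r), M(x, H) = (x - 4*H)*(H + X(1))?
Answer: -2256/91 ≈ -24.791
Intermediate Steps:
X(o) = -3*o*(4 + o) (X(o) = -3*(o + 4)*o = -3*(4 + o)*o = -3*o*(4 + o))
M(x, H) = (-15 + H)*(x - 4*H) (M(x, H) = (x - 4*H)*(H - 3*1*(4 + 1)) = (x - 4*H)*(H - 3*1*5) = (x - 4*H)*(H - 15) = (x - 4*H)*(-15 + H) = (-15 + H)*(x - 4*H))
n(r) = -12*r*(-304 - 18*r) (n(r) = -6*(r + (-15*r - 4*(-4)² + 60*(-4) - 4*r))*(r + r) = -6*(r + (-15*r - 4*16 - 240 - 4*r))*2*r = -6*(r + (-15*r - 64 - 240 - 4*r))*2*r = -6*(r + (-304 - 19*r))*2*r = -6*(-304 - 18*r)*2*r = -12*r*(-304 - 18*r))
n(4)/(-728) = (24*4*(152 + 9*4))/(-728) = (24*4*(152 + 36))*(-1/728) = (24*4*188)*(-1/728) = 18048*(-1/728) = -2256/91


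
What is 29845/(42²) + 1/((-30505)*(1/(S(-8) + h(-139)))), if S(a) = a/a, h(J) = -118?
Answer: 910628113/53810820 ≈ 16.923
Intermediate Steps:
S(a) = 1
29845/(42²) + 1/((-30505)*(1/(S(-8) + h(-139)))) = 29845/(42²) + 1/((-30505)*(1/(1 - 118))) = 29845/1764 - 1/(30505*(1/(-117))) = 29845*(1/1764) - 1/(30505*(-1/117)) = 29845/1764 - 1/30505*(-117) = 29845/1764 + 117/30505 = 910628113/53810820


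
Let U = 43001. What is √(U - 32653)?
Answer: 2*√2587 ≈ 101.73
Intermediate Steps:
√(U - 32653) = √(43001 - 32653) = √10348 = 2*√2587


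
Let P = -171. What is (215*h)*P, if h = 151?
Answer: -5551515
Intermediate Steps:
(215*h)*P = (215*151)*(-171) = 32465*(-171) = -5551515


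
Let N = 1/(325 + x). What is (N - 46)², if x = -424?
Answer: 20748025/9801 ≈ 2116.9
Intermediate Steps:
N = -1/99 (N = 1/(325 - 424) = 1/(-99) = -1/99 ≈ -0.010101)
(N - 46)² = (-1/99 - 46)² = (-4555/99)² = 20748025/9801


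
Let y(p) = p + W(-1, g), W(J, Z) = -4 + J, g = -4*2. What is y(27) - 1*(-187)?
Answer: 209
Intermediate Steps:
g = -8
y(p) = -5 + p (y(p) = p + (-4 - 1) = p - 5 = -5 + p)
y(27) - 1*(-187) = (-5 + 27) - 1*(-187) = 22 + 187 = 209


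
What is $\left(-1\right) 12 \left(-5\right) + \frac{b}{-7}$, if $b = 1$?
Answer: $\frac{419}{7} \approx 59.857$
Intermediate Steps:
$\left(-1\right) 12 \left(-5\right) + \frac{b}{-7} = \left(-1\right) 12 \left(-5\right) + 1 \frac{1}{-7} = \left(-12\right) \left(-5\right) + 1 \left(- \frac{1}{7}\right) = 60 - \frac{1}{7} = \frac{419}{7}$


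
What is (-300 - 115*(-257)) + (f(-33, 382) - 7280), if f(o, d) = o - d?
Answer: 21560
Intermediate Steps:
(-300 - 115*(-257)) + (f(-33, 382) - 7280) = (-300 - 115*(-257)) + ((-33 - 1*382) - 7280) = (-300 + 29555) + ((-33 - 382) - 7280) = 29255 + (-415 - 7280) = 29255 - 7695 = 21560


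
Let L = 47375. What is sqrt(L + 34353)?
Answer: 8*sqrt(1277) ≈ 285.88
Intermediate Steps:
sqrt(L + 34353) = sqrt(47375 + 34353) = sqrt(81728) = 8*sqrt(1277)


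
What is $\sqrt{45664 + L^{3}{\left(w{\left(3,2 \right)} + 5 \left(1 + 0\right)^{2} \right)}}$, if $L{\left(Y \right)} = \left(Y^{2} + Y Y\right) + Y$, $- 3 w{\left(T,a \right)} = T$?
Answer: $4 \sqrt{5770} \approx 303.84$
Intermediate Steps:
$w{\left(T,a \right)} = - \frac{T}{3}$
$L{\left(Y \right)} = Y + 2 Y^{2}$ ($L{\left(Y \right)} = \left(Y^{2} + Y^{2}\right) + Y = 2 Y^{2} + Y = Y + 2 Y^{2}$)
$\sqrt{45664 + L^{3}{\left(w{\left(3,2 \right)} + 5 \left(1 + 0\right)^{2} \right)}} = \sqrt{45664 + \left(\left(\left(- \frac{1}{3}\right) 3 + 5 \left(1 + 0\right)^{2}\right) \left(1 + 2 \left(\left(- \frac{1}{3}\right) 3 + 5 \left(1 + 0\right)^{2}\right)\right)\right)^{3}} = \sqrt{45664 + \left(\left(-1 + 5 \cdot 1^{2}\right) \left(1 + 2 \left(-1 + 5 \cdot 1^{2}\right)\right)\right)^{3}} = \sqrt{45664 + \left(\left(-1 + 5 \cdot 1\right) \left(1 + 2 \left(-1 + 5 \cdot 1\right)\right)\right)^{3}} = \sqrt{45664 + \left(\left(-1 + 5\right) \left(1 + 2 \left(-1 + 5\right)\right)\right)^{3}} = \sqrt{45664 + \left(4 \left(1 + 2 \cdot 4\right)\right)^{3}} = \sqrt{45664 + \left(4 \left(1 + 8\right)\right)^{3}} = \sqrt{45664 + \left(4 \cdot 9\right)^{3}} = \sqrt{45664 + 36^{3}} = \sqrt{45664 + 46656} = \sqrt{92320} = 4 \sqrt{5770}$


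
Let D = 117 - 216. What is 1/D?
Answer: -1/99 ≈ -0.010101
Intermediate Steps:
D = -99
1/D = 1/(-99) = -1/99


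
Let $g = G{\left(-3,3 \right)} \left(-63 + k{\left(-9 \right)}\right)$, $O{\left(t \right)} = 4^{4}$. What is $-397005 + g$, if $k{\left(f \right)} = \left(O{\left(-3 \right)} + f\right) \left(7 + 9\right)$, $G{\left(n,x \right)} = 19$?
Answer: $-323114$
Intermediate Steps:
$O{\left(t \right)} = 256$
$k{\left(f \right)} = 4096 + 16 f$ ($k{\left(f \right)} = \left(256 + f\right) \left(7 + 9\right) = \left(256 + f\right) 16 = 4096 + 16 f$)
$g = 73891$ ($g = 19 \left(-63 + \left(4096 + 16 \left(-9\right)\right)\right) = 19 \left(-63 + \left(4096 - 144\right)\right) = 19 \left(-63 + 3952\right) = 19 \cdot 3889 = 73891$)
$-397005 + g = -397005 + 73891 = -323114$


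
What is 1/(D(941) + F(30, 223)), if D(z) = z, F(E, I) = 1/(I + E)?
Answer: 253/238074 ≈ 0.0010627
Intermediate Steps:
F(E, I) = 1/(E + I)
1/(D(941) + F(30, 223)) = 1/(941 + 1/(30 + 223)) = 1/(941 + 1/253) = 1/(238074/253) = 253/238074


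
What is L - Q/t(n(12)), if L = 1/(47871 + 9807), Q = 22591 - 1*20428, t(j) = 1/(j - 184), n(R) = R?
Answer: 21458292409/57678 ≈ 3.7204e+5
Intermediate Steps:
t(j) = 1/(-184 + j)
Q = 2163 (Q = 22591 - 20428 = 2163)
L = 1/57678 ≈ 1.7338e-5
L - Q/t(n(12)) = 1/57678 - 2163/(1/(-184 + 12)) = 1/57678 - 2163/(1/(-172)) = 1/57678 - 2163/(-1/172) = 1/57678 - 2163*(-172) = 1/57678 - 1*(-372036) = 1/57678 + 372036 = 21458292409/57678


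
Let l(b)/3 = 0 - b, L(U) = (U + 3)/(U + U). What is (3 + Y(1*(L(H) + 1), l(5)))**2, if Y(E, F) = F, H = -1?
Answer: 144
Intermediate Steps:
L(U) = (3 + U)/(2*U) (L(U) = (3 + U)/((2*U)) = (3 + U)*(1/(2*U)) = (3 + U)/(2*U))
l(b) = -3*b (l(b) = 3*(0 - b) = 3*(-b) = -3*b)
(3 + Y(1*(L(H) + 1), l(5)))**2 = (3 - 3*5)**2 = (3 - 15)**2 = (-12)**2 = 144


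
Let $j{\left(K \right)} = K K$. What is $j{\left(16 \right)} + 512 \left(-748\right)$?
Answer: $-382720$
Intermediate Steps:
$j{\left(K \right)} = K^{2}$
$j{\left(16 \right)} + 512 \left(-748\right) = 16^{2} + 512 \left(-748\right) = 256 - 382976 = -382720$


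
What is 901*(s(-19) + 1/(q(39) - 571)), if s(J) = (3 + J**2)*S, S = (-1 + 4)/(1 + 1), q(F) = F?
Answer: 261714371/532 ≈ 4.9194e+5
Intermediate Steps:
S = 3/2 ≈ 1.5000
s(J) = 9/2 + 3*J**2/2 (s(J) = (3 + J**2)*(3/2) = 9/2 + 3*J**2/2)
901*(s(-19) + 1/(q(39) - 571)) = 901*((9/2 + (3/2)*(-19)**2) + 1/(39 - 571)) = 901*((9/2 + (3/2)*361) + 1/(-532)) = 901*((9/2 + 1083/2) - 1/532) = 901*(546 - 1/532) = 901*(290471/532) = 261714371/532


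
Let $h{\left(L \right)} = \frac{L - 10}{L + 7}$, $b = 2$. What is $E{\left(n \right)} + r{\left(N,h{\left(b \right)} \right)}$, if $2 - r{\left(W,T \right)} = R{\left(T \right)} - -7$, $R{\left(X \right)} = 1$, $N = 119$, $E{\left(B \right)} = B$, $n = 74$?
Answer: $68$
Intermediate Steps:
$h{\left(L \right)} = \frac{-10 + L}{7 + L}$
$r{\left(W,T \right)} = -6$ ($r{\left(W,T \right)} = 2 - \left(1 - -7\right) = 2 - \left(1 + 7\right) = 2 - 8 = -6$)
$E{\left(n \right)} + r{\left(N,h{\left(b \right)} \right)} = 74 - 6 = 68$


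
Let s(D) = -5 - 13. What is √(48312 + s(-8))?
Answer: 3*√5366 ≈ 219.76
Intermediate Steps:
s(D) = -18
√(48312 + s(-8)) = √(48312 - 18) = √48294 = 3*√5366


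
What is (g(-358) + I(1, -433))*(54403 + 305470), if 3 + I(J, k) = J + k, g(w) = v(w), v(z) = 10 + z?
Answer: -281780559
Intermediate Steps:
g(w) = 10 + w
I(J, k) = -3 + J + k (I(J, k) = -3 + (J + k) = -3 + J + k)
(g(-358) + I(1, -433))*(54403 + 305470) = ((10 - 358) + (-3 + 1 - 433))*(54403 + 305470) = (-348 - 435)*359873 = -783*359873 = -281780559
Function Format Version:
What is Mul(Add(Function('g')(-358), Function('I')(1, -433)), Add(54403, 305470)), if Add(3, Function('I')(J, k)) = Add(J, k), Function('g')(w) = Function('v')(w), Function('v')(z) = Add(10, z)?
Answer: -281780559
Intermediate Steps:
Function('g')(w) = Add(10, w)
Function('I')(J, k) = Add(-3, J, k) (Function('I')(J, k) = Add(-3, Add(J, k)) = Add(-3, J, k))
Mul(Add(Function('g')(-358), Function('I')(1, -433)), Add(54403, 305470)) = Mul(Add(Add(10, -358), Add(-3, 1, -433)), Add(54403, 305470)) = Mul(Add(-348, -435), 359873) = Mul(-783, 359873) = -281780559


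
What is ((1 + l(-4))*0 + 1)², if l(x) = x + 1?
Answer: 1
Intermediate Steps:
l(x) = 1 + x
((1 + l(-4))*0 + 1)² = ((1 + (1 - 4))*0 + 1)² = ((1 - 3)*0 + 1)² = (-2*0 + 1)² = (0 + 1)² = 1² = 1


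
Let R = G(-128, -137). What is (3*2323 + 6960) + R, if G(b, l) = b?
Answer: 13801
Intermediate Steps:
R = -128
(3*2323 + 6960) + R = (3*2323 + 6960) - 128 = (6969 + 6960) - 128 = 13929 - 128 = 13801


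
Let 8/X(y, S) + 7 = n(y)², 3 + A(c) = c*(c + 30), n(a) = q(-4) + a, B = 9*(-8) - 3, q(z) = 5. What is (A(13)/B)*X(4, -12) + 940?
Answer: 2606276/2775 ≈ 939.20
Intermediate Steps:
B = -75 (B = -72 - 3 = -75)
n(a) = 5 + a
A(c) = -3 + c*(30 + c) (A(c) = -3 + c*(c + 30) = -3 + c*(30 + c))
X(y, S) = 8/(-7 + (5 + y)²)
(A(13)/B)*X(4, -12) + 940 = ((-3 + 13² + 30*13)/(-75))*(8/(-7 + (5 + 4)²)) + 940 = ((-3 + 169 + 390)*(-1/75))*(8/(-7 + 9²)) + 940 = (556*(-1/75))*(8/(-7 + 81)) + 940 = -4448/(75*74) + 940 = -556/75*4/37 + 940 = -2224/2775 + 940 = 2606276/2775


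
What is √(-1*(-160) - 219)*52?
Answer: 52*I*√59 ≈ 399.42*I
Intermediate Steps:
√(-1*(-160) - 219)*52 = √(160 - 219)*52 = √(-59)*52 = (I*√59)*52 = 52*I*√59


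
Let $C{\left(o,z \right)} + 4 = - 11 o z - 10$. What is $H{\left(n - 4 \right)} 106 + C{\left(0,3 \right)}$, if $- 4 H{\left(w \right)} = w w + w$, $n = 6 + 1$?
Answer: $-332$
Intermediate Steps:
$n = 7$
$C{\left(o,z \right)} = -14 - 11 o z$ ($C{\left(o,z \right)} = -4 + \left(- 11 o z - 10\right) = -4 - \left(10 + 11 o z\right) = -14 - 11 o z$)
$H{\left(w \right)} = - \frac{w}{4} - \frac{w^{2}}{4}$ ($H{\left(w \right)} = - \frac{w w + w}{4} = - \frac{w^{2} + w}{4} = - \frac{w + w^{2}}{4} = - \frac{w}{4} - \frac{w^{2}}{4}$)
$H{\left(n - 4 \right)} 106 + C{\left(0,3 \right)} = - \frac{\left(7 - 4\right) \left(1 + \left(7 - 4\right)\right)}{4} \cdot 106 - \left(14 + 0 \cdot 3\right) = - \frac{\left(7 - 4\right) \left(1 + \left(7 - 4\right)\right)}{4} \cdot 106 + \left(-14 + 0\right) = \left(- \frac{1}{4}\right) 3 \left(1 + 3\right) 106 - 14 = \left(- \frac{1}{4}\right) 3 \cdot 4 \cdot 106 - 14 = \left(-3\right) 106 - 14 = -318 - 14 = -332$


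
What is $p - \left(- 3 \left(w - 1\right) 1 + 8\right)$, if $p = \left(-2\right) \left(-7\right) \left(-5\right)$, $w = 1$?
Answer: $-78$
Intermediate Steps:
$p = -70$ ($p = 14 \left(-5\right) = -70$)
$p - \left(- 3 \left(w - 1\right) 1 + 8\right) = -70 - \left(- 3 \left(1 - 1\right) 1 + 8\right) = -70 - \left(- 3 \cdot 0 \cdot 1 + 8\right) = -70 - \left(\left(-3\right) 0 + 8\right) = -70 - \left(0 + 8\right) = -70 - 8 = -78$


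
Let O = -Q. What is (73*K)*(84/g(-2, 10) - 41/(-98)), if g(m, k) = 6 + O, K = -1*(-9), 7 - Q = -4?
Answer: -5273739/490 ≈ -10763.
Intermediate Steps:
Q = 11 (Q = 7 - 1*(-4) = 7 + 4 = 11)
O = -11 (O = -1*11 = -11)
K = 9
g(m, k) = -5 (g(m, k) = 6 - 11 = -5)
(73*K)*(84/g(-2, 10) - 41/(-98)) = (73*9)*(84/(-5) - 41/(-98)) = 657*(84*(-1/5) - 41*(-1/98)) = 657*(-84/5 + 41/98) = 657*(-8027/490) = -5273739/490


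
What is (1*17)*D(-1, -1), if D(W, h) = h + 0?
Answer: -17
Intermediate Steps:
D(W, h) = h
(1*17)*D(-1, -1) = (1*17)*(-1) = 17*(-1) = -17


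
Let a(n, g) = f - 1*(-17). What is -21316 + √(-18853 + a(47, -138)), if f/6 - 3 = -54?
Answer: -21316 + I*√19142 ≈ -21316.0 + 138.35*I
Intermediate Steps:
f = -306 (f = 18 + 6*(-54) = 18 - 324 = -306)
a(n, g) = -289 (a(n, g) = -306 - 1*(-17) = -306 + 17 = -289)
-21316 + √(-18853 + a(47, -138)) = -21316 + √(-18853 - 289) = -21316 + √(-19142) = -21316 + I*√19142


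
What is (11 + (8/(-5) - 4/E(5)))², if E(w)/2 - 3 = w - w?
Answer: 17161/225 ≈ 76.271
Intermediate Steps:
E(w) = 6 (E(w) = 6 + 2*(w - w) = 6 + 2*0 = 6 + 0 = 6)
(11 + (8/(-5) - 4/E(5)))² = (11 + (8/(-5) - 4/6))² = (11 + (8*(-⅕) - 4*⅙))² = (11 + (-8/5 - ⅔))² = (11 - 34/15)² = (131/15)² = 17161/225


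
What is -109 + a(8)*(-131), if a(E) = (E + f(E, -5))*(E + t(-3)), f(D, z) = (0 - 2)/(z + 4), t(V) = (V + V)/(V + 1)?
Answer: -14519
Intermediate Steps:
t(V) = 2*V/(1 + V) (t(V) = (2*V)/(1 + V) = 2*V/(1 + V))
f(D, z) = -2/(4 + z)
a(E) = (2 + E)*(3 + E) (a(E) = (E - 2/(4 - 5))*(E + 2*(-3)/(1 - 3)) = (E - 2/(-1))*(E + 2*(-3)/(-2)) = (E - 2*(-1))*(E + 2*(-3)*(-½)) = (E + 2)*(E + 3) = (2 + E)*(3 + E))
-109 + a(8)*(-131) = -109 + (6 + 8² + 5*8)*(-131) = -109 + (6 + 64 + 40)*(-131) = -109 + 110*(-131) = -109 - 14410 = -14519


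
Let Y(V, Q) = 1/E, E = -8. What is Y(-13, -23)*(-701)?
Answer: 701/8 ≈ 87.625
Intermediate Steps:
Y(V, Q) = -1/8 (Y(V, Q) = 1/(-8) = -1/8)
Y(-13, -23)*(-701) = -1/8*(-701) = 701/8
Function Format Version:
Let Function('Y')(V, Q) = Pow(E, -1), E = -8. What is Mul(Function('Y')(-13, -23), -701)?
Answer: Rational(701, 8) ≈ 87.625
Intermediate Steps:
Function('Y')(V, Q) = Rational(-1, 8) (Function('Y')(V, Q) = Pow(-8, -1) = Rational(-1, 8))
Mul(Function('Y')(-13, -23), -701) = Mul(Rational(-1, 8), -701) = Rational(701, 8)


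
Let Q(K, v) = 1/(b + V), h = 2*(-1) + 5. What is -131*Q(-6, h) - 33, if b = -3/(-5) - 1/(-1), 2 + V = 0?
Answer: 589/2 ≈ 294.50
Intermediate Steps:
V = -2 (V = -2 + 0 = -2)
b = 8/5 (b = -3*(-1/5) - 1*(-1) = 3/5 + 1 = 8/5 ≈ 1.6000)
h = 3 (h = -2 + 5 = 3)
Q(K, v) = -5/2 (Q(K, v) = 1/(8/5 - 2) = 1/(-2/5) = -5/2)
-131*Q(-6, h) - 33 = -131*(-5/2) - 33 = 655/2 - 33 = 589/2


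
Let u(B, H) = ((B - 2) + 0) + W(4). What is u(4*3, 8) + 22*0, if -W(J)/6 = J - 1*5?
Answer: 16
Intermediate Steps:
W(J) = 30 - 6*J (W(J) = -6*(J - 1*5) = -6*(J - 5) = -6*(-5 + J) = 30 - 6*J)
u(B, H) = 4 + B (u(B, H) = ((B - 2) + 0) + (30 - 6*4) = ((-2 + B) + 0) + (30 - 24) = (-2 + B) + 6 = 4 + B)
u(4*3, 8) + 22*0 = (4 + 4*3) + 22*0 = (4 + 12) + 0 = 16 + 0 = 16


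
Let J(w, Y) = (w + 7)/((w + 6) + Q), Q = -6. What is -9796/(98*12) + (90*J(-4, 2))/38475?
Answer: -38784/4655 ≈ -8.3317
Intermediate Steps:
J(w, Y) = (7 + w)/w (J(w, Y) = (w + 7)/((w + 6) - 6) = (7 + w)/((6 + w) - 6) = (7 + w)/w)
-9796/(98*12) + (90*J(-4, 2))/38475 = -9796/(98*12) + (90*((7 - 4)/(-4)))/38475 = -9796/1176 + (90*(-¼*3))*(1/38475) = -9796*1/1176 + (90*(-¾))*(1/38475) = -2449/294 - 135/2*1/38475 = -2449/294 - 1/570 = -38784/4655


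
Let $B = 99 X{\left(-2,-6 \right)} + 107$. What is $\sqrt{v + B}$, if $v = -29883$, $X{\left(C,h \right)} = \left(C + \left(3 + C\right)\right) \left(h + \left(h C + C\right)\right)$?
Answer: $2 i \sqrt{7543} \approx 173.7 i$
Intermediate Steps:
$X{\left(C,h \right)} = \left(3 + 2 C\right) \left(C + h + C h\right)$ ($X{\left(C,h \right)} = \left(3 + 2 C\right) \left(h + \left(C h + C\right)\right) = \left(3 + 2 C\right) \left(h + \left(C + C h\right)\right) = \left(3 + 2 C\right) \left(C + h + C h\right)$)
$B = -289$ ($B = 99 \left(2 \left(-2\right)^{2} + 3 \left(-2\right) + 3 \left(-6\right) + 2 \left(-6\right) \left(-2\right)^{2} + 5 \left(-2\right) \left(-6\right)\right) + 107 = 99 \left(2 \cdot 4 - 6 - 18 + 2 \left(-6\right) 4 + 60\right) + 107 = 99 \left(8 - 6 - 18 - 48 + 60\right) + 107 = 99 \left(-4\right) + 107 = -396 + 107 = -289$)
$\sqrt{v + B} = \sqrt{-29883 - 289} = \sqrt{-30172} = 2 i \sqrt{7543}$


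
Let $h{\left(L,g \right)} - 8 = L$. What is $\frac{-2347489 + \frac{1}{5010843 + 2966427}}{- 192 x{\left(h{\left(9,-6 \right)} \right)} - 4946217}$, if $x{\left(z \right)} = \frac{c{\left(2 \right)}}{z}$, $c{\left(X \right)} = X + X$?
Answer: $\frac{318351410775493}{670780370832390} \approx 0.4746$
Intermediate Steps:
$c{\left(X \right)} = 2 X$
$h{\left(L,g \right)} = 8 + L$
$x{\left(z \right)} = \frac{4}{z}$ ($x{\left(z \right)} = \frac{2 \cdot 2}{z} = \frac{4}{z}$)
$\frac{-2347489 + \frac{1}{5010843 + 2966427}}{- 192 x{\left(h{\left(9,-6 \right)} \right)} - 4946217} = \frac{-2347489 + \frac{1}{5010843 + 2966427}}{- 192 \frac{4}{8 + 9} - 4946217} = \frac{-2347489 + \frac{1}{7977270}}{- 192 \cdot \frac{4}{17} - 4946217} = \frac{-2347489 + \frac{1}{7977270}}{- 192 \cdot 4 \cdot \frac{1}{17} - 4946217} = - \frac{18726553575029}{7977270 \left(\left(-192\right) \frac{4}{17} - 4946217\right)} = - \frac{18726553575029}{7977270 \left(- \frac{768}{17} - 4946217\right)} = - \frac{18726553575029}{7977270 \left(- \frac{84086457}{17}\right)} = \left(- \frac{18726553575029}{7977270}\right) \left(- \frac{17}{84086457}\right) = \frac{318351410775493}{670780370832390}$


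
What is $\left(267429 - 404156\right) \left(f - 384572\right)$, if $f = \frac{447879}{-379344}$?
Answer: $\frac{6648830225106123}{126448} \approx 5.2582 \cdot 10^{10}$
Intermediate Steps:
$f = - \frac{149293}{126448}$ ($f = 447879 \left(- \frac{1}{379344}\right) = - \frac{149293}{126448} \approx -1.1807$)
$\left(267429 - 404156\right) \left(f - 384572\right) = \left(267429 - 404156\right) \left(- \frac{149293}{126448} - 384572\right) = \left(-136727\right) \left(- \frac{48628509549}{126448}\right) = \frac{6648830225106123}{126448}$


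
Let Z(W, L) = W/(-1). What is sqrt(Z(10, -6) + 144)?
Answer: sqrt(134) ≈ 11.576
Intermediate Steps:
Z(W, L) = -W (Z(W, L) = W*(-1) = -W)
sqrt(Z(10, -6) + 144) = sqrt(-1*10 + 144) = sqrt(-10 + 144) = sqrt(134)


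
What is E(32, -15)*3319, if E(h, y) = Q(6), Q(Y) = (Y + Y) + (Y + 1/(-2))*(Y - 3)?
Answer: 189183/2 ≈ 94592.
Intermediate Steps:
Q(Y) = 2*Y + (-3 + Y)*(-½ + Y) (Q(Y) = 2*Y + (Y - ½)*(-3 + Y) = 2*Y + (-½ + Y)*(-3 + Y) = 2*Y + (-3 + Y)*(-½ + Y))
E(h, y) = 57/2 (E(h, y) = 3/2 + 6² - 3/2*6 = 3/2 + 36 - 9 = 57/2)
E(32, -15)*3319 = (57/2)*3319 = 189183/2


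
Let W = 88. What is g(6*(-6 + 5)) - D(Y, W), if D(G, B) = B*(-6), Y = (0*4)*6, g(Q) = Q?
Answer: 522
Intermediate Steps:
Y = 0 (Y = 0*6 = 0)
D(G, B) = -6*B
g(6*(-6 + 5)) - D(Y, W) = 6*(-6 + 5) - (-6)*88 = 6*(-1) - 1*(-528) = -6 + 528 = 522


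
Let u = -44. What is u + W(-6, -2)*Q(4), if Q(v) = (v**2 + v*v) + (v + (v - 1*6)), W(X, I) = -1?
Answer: -78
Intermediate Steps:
Q(v) = -6 + 2*v + 2*v**2 (Q(v) = (v**2 + v**2) + (v + (v - 6)) = 2*v**2 + (v + (-6 + v)) = 2*v**2 + (-6 + 2*v) = -6 + 2*v + 2*v**2)
u + W(-6, -2)*Q(4) = -44 - (-6 + 2*4 + 2*4**2) = -44 - (-6 + 8 + 2*16) = -44 - (-6 + 8 + 32) = -44 - 1*34 = -44 - 34 = -78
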